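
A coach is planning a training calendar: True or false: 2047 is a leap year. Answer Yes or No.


Year: 2047
Divisible by 4? 2047 / 4 = 511.75 -> No
Not divisible by 4, so NOT a leap year

No


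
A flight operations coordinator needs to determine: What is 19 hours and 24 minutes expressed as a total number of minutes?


Hours: 19
Minutes: 24
Convert hours to minutes: 19 x 60 = 1140
Add remaining minutes: 1140 + 24 = 1164

1164


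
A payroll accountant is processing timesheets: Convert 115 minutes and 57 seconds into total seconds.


Minutes: 115
Seconds: 57
Convert minutes to seconds: 115 x 60 = 6900
Add remaining seconds: 6900 + 57 = 6957

6957


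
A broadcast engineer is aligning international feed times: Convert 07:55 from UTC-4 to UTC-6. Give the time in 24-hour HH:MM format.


Local time: 07:55 at UTC-4 (offset -4h)
Target zone: UTC-6 (offset -6h)
Difference: -6 - (-4) = -2 hours
Calculation: 7 + (-2) = 5
Result: 05:55

05:55


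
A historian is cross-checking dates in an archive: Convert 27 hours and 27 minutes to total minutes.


Hours: 27
Extra minutes: 27
Minutes per hour: 60
Hours to minutes: 27 x 60 = 1620
Total: 1620 + 27 = 1647

1647


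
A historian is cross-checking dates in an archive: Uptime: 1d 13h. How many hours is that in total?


Days: 1
Extra hours: 13
Hours per day: 24
Days to hours: 1 x 24 = 24
Total: 24 + 13 = 37

37


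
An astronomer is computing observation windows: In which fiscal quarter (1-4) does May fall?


Month: May (month 5)
Q1: January-March (months 1-3)
Q2: April-June (months 4-6)
Q3: July-September (months 7-9)
Q4: October-December (months 10-12)
Month 5 falls in Q2

2


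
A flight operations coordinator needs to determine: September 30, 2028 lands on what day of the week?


Date: 2028-09-30
January 1, 2028 is a Saturday
Day of year: 274
Offset from Jan 1: 273 days
273 mod 7 = 0
Result: Saturday

Saturday


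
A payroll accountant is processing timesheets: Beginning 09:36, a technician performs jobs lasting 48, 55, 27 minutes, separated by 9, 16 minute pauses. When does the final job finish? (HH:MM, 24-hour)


Start: 09:36 = 576 min from midnight
  after task 1 (48 min): 10:24
  after break (9 min): 10:33
  after task 2 (55 min): 11:28
  after break (16 min): 11:44
  after task 3 (27 min): 12:11
Total elapsed: 155 minutes
End time: 12:11

12:11


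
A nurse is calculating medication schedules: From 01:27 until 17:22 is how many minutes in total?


Start time: 01:27 = 87 minutes from midnight
End time: 17:22 = 1042 minutes from midnight
Difference: 1042 - 87 = 955 minutes
That is 15 hours and 55 minutes

955


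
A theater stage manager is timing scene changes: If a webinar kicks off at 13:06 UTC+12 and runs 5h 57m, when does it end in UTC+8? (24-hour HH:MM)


Start: 13:06 in UTC+12
Step 1 - add duration:
  minutes: 6 + 57 = 63 (carry 1h)
  hours: 13 + 5 + 1 = 19
  end in UTC+12: 19:03
Step 2 - convert UTC+12 -> UTC+8:
  offset difference: 8 - (12) = -4 hours
  19 + (-4) = 15 -> mod 24 = 15
Result: 15:03 in UTC+8

15:03


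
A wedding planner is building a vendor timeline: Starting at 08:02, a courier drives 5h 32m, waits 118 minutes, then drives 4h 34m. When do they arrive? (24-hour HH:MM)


Depart: 08:02
Leg 1: +332 min -> 13:34
Layover: +118 min -> 15:32
Leg 2: +274 min -> 20:06
Total travel: 724 minutes = 12h 4m
Arrival: 20:06

20:06


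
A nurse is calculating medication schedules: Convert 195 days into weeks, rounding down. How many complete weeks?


Total days: 195
Days per week: 7
Division: 195 / 7 = 27 remainder 6
Complete weeks: 27
Remaining days: 6

27


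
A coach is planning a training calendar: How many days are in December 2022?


Month: December
Year: 2022
December is a 31-day month
Total: 31 days

31


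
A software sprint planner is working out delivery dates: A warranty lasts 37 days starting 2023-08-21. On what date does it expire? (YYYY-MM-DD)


Start: 2023-08-21
Adding 37 days
Days remaining in August: 10
After August: 27 days still to add
September 2023 has 30 days, need 27
Result: 2023-09-27

2023-09-27


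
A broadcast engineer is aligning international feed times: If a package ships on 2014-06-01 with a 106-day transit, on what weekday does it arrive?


Start: 2014-06-01 (Sunday)
Step 1 - find target date: add 106 days
  2014-06-01 + 106 days = 2014-09-15
Step 2 - day of week:
  106 mod 7 = 1
  Sunday + 1 days -> Monday
Result: Monday (2014-09-15)

Monday


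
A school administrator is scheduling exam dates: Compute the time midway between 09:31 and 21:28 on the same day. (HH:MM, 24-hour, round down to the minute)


Start time: 09:31 = 571 minutes from midnight
End time: 21:28 = 1288 minutes from midnight
Sum: 571 + 1288 = 1859
Midpoint: 1859 / 2 = 929 minutes
Convert: 929 / 60 = 15 hours, 29 minutes
Result: 15:29

15:29


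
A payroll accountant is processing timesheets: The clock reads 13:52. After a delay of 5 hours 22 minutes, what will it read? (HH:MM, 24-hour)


Start time: 13:52
Adding: 5 hours 22 minutes
Minutes: 52 + 22 = 74
Minute overflow: 74 >= 60, so carry 1 hour, minutes = 14
Hours: 13 + 5 + 1 = 19
Result: 19:14

19:14


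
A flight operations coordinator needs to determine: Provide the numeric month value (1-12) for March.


Calendar month order:
2. February
3. March <--
4. April
March is month number 3

3


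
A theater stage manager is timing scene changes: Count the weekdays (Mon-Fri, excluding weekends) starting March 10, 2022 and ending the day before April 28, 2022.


Start: 2022-03-10 (Thursday)
End (exclusive): 2022-04-28 (Thursday)
Total calendar days: 49
Full weeks: 49 // 7 = 7 -> 35 weekdays
Remaining 0 days starting on Thursday:
Total business days: 35 + 0 = 35

35


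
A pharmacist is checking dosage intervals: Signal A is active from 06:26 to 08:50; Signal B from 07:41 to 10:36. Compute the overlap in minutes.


Interval A: [386, 530] minutes from midnight
Interval B: [461, 636] minutes from midnight
Overlap start = max(386, 461) = 461
Overlap end = min(530, 636) = 530
Overlap = 530 - 461 = 69 minutes

69


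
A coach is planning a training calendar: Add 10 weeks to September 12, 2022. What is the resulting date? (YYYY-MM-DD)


Start: 2022-09-12
Weeks to add: 10
Convert to days: 10 x 7 = 70 days
Add 70 days to 2022-09-12
Result: 2022-11-21

2022-11-21


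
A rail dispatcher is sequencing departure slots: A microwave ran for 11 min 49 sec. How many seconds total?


Minutes: 11
Extra seconds: 49
Seconds per minute: 60
Minutes to seconds: 11 x 60 = 660
Total: 660 + 49 = 709

709


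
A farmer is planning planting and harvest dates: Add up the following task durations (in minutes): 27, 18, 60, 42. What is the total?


Durations: 27, 18, 60, 42
Running sum: 27
+ 18 = 45
+ 60 = 105
+ 42 = 147
Total duration: 147 minutes
That is 2 hours and 27 minutes

147


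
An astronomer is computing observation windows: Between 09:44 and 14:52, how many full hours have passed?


Start: 09:44
End: 14:52
Hour difference: 14 - 9 = 5 hours
Minute difference: 52 - 44 = 8 minutes
Total minutes: 308
Complete hours: 308 / 60 = 5 (remainder 8)

5


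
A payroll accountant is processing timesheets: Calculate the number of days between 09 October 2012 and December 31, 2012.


Start: October 09, 2012
End: December 31, 2012
Days left in October: 22
November: 30
December: 31
Sum of remaining months: 61
Total: 22 + 61 = 83

83


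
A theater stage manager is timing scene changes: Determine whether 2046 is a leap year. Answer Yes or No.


Year: 2046
Divisible by 4? 2046 / 4 = 511.5 -> No
Not divisible by 4, so NOT a leap year

No


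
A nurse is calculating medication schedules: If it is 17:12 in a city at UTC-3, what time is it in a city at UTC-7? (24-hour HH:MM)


Local time: 17:12 at UTC-3 (offset -3h)
Target zone: UTC-7 (offset -7h)
Difference: -7 - (-3) = -4 hours
Calculation: 17 + (-4) = 13
Result: 13:12

13:12


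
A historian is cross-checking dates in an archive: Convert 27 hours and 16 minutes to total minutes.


Hours: 27
Extra minutes: 16
Minutes per hour: 60
Hours to minutes: 27 x 60 = 1620
Total: 1620 + 16 = 1636

1636


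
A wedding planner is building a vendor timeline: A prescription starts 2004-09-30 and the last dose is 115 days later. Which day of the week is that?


Start: 2004-09-30 (Thursday)
Step 1 - find target date: add 115 days
  2004-09-30 + 115 days = 2005-01-23
Step 2 - day of week:
  115 mod 7 = 3
  Thursday + 3 days -> Sunday
Result: Sunday (2005-01-23)

Sunday


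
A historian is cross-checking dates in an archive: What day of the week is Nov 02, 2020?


Date: 2020-11-02
January 1, 2020 is a Wednesday
Day of year: 307
Offset from Jan 1: 306 days
306 mod 7 = 5
Result: Monday

Monday


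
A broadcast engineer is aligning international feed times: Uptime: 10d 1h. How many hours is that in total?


Days: 10
Extra hours: 1
Hours per day: 24
Days to hours: 10 x 24 = 240
Total: 240 + 1 = 241

241


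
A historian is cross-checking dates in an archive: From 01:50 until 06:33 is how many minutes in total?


Start time: 01:50 = 110 minutes from midnight
End time: 06:33 = 393 minutes from midnight
Difference: 393 - 110 = 283 minutes
That is 4 hours and 43 minutes

283


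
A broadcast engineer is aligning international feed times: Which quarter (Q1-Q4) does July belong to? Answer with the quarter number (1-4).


Month: July (month 7)
Q1: January-March (months 1-3)
Q2: April-June (months 4-6)
Q3: July-September (months 7-9)
Q4: October-December (months 10-12)
Month 7 falls in Q3

3


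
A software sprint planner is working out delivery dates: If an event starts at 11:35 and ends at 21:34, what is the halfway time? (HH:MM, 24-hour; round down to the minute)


Start time: 11:35 = 695 minutes from midnight
End time: 21:34 = 1294 minutes from midnight
Sum: 695 + 1294 = 1989
Midpoint: 1989 / 2 = 994 minutes
Convert: 994 / 60 = 16 hours, 34 minutes
Result: 16:34

16:34


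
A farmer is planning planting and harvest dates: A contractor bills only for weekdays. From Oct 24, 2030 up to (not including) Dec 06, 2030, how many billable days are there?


Start: 2030-10-24 (Thursday)
End (exclusive): 2030-12-06 (Friday)
Total calendar days: 43
Full weeks: 43 // 7 = 6 -> 30 weekdays
Remaining 1 days starting on Thursday:
  Thu(w) -> 1 weekdays
Total business days: 30 + 1 = 31

31


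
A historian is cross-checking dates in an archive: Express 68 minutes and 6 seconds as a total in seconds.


Minutes: 68
Seconds: 6
Convert minutes to seconds: 68 x 60 = 4080
Add remaining seconds: 4080 + 6 = 4086

4086


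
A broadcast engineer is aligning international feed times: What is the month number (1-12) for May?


Calendar month order:
4. April
5. May <--
6. June
May is month number 5

5


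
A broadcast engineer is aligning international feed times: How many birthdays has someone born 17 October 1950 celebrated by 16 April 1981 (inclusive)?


Birth: 1950-10-17
Reference: 1981-04-16
Year difference: 1981 - 1950 = 31
Has birthday (10-17) occurred by 04-16? No
Birthday not yet reached this year -> subtract 1
Age in full years: 30

30


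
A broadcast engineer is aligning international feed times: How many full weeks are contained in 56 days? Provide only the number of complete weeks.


Total days: 56
Days per week: 7
Division: 56 / 7 = 8 remainder 0
Complete weeks: 8
Remaining days: 0

8


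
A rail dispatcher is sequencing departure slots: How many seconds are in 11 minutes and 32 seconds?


Minutes: 11
Extra seconds: 32
Seconds per minute: 60
Minutes to seconds: 11 x 60 = 660
Total: 660 + 32 = 692

692


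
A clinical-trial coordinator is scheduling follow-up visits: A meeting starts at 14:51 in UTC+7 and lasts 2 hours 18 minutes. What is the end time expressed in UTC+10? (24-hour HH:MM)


Start: 14:51 in UTC+7
Step 1 - add duration:
  minutes: 51 + 18 = 69 (carry 1h)
  hours: 14 + 2 + 1 = 17
  end in UTC+7: 17:09
Step 2 - convert UTC+7 -> UTC+10:
  offset difference: 10 - (7) = 3 hours
  17 + (3) = 20 -> mod 24 = 20
Result: 20:09 in UTC+10

20:09


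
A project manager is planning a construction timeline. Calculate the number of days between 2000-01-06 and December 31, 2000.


Start: January 06, 2000
End: December 31, 2000
Days left in January: 25
February: 29
March: 31
April: 30
May: 31
... plus remaining months
Sum of remaining months: 335
Total: 25 + 335 = 360

360


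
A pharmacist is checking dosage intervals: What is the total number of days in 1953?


Year: 1953
Check leap year rules:
Divisible by 4? No
1953 is not a leap year
Days: 365

365


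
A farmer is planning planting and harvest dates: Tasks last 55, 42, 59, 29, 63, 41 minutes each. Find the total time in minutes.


Durations: 55, 42, 59, 29, 63, 41
Running sum: 55
+ 42 = 97
+ 59 = 156
+ 29 = 185
+ 63 = 248
+ 41 = 289
Total duration: 289 minutes
That is 4 hours and 49 minutes

289


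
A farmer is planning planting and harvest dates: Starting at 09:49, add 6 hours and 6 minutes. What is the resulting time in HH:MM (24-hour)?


Start time: 09:49
Adding: 6 hours 6 minutes
Minutes: 49 + 6 = 55
Hours: 9 + 6 + 0 = 15
Result: 15:55

15:55


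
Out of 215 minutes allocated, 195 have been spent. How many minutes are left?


Total budget: 215 minutes
Time used: 195 minutes
Remaining: 215 - 195 = 20 minutes
Percent used: 90.7%
Percent remaining: 9.3%

20


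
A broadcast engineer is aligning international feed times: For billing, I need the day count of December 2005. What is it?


Month: December
Year: 2005
December is a 31-day month
Total: 31 days

31


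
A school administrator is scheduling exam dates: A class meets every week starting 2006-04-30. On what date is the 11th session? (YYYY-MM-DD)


First occurrence: 2006-04-30 (occurrence 1)
Each occurrence is 7 days after the previous.
Occurrence 11 is 10 weeks after the first.
10 weeks = 70 days
2006-04-30 + 70 days = 2006-07-09

2006-07-09


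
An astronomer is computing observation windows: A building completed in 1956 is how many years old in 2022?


Birth year: 1956
Current year: 2022
Age = current year - birth year
Age = 2022 - 1956 = 66

66


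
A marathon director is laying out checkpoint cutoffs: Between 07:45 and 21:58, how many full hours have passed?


Start: 07:45
End: 21:58
Hour difference: 21 - 7 = 14 hours
Minute difference: 58 - 45 = 13 minutes
Total minutes: 853
Complete hours: 853 / 60 = 14 (remainder 13)

14


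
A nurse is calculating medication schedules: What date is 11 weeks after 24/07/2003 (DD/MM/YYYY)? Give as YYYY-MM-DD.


Start: 2003-07-24
Weeks to add: 11
Convert to days: 11 x 7 = 77 days
Add 77 days to 2003-07-24
Result: 2003-10-09

2003-10-09


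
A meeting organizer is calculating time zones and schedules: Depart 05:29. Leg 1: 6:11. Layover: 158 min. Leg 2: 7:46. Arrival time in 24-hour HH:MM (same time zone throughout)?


Depart: 05:29
Leg 1: +371 min -> 11:40
Layover: +158 min -> 14:18
Leg 2: +466 min -> 22:04
Total travel: 995 minutes = 16h 35m
Arrival: 22:04

22:04


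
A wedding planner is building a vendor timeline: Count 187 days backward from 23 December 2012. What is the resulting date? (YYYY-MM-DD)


Start: 2012-12-23
Subtracting 187 days
Days already passed in December: 23
After going back through December: 164 more days to subtract
November 2012: 30 days, 134 remaining
October 2012: 31 days, 103 remaining
September 2012: 30 days, 73 remaining
August 2012: 31 days, 42 remaining
Result: 2012-06-19

2012-06-19


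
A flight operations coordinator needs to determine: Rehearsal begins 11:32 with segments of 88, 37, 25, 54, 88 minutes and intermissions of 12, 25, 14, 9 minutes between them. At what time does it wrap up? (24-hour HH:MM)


Start: 11:32 = 692 min from midnight
  after task 1 (88 min): 13:00
  after break (12 min): 13:12
  after task 2 (37 min): 13:49
  after break (25 min): 14:14
  after task 3 (25 min): 14:39
  after break (14 min): 14:53
  after task 4 (54 min): 15:47
  after break (9 min): 15:56
  after task 5 (88 min): 17:24
Total elapsed: 352 minutes
End time: 17:24

17:24


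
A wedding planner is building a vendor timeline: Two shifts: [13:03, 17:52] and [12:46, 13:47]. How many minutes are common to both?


Interval A: [783, 1072] minutes from midnight
Interval B: [766, 827] minutes from midnight
Overlap start = max(783, 766) = 783
Overlap end = min(1072, 827) = 827
Overlap = 827 - 783 = 44 minutes

44


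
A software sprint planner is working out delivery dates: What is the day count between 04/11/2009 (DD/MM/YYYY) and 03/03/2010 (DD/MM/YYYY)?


Start date: 2009-11-04
End date: 2010-03-03
Nov 2009: +27 days
Dec 2009: +31 days
Jan 2010: +31 days
Feb 2010: +28 days
Mar 2010: +2 days
Total: 119 days

119


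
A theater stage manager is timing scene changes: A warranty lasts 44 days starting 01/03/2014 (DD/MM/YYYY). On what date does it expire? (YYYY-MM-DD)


Start: 2014-03-01
Adding 44 days
Days remaining in March: 30
After March: 14 days still to add
April 2014 has 30 days, need 14
Result: 2014-04-14

2014-04-14


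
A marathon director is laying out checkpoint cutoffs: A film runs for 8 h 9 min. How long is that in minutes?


Hours: 8
Minutes: 9
Convert hours to minutes: 8 x 60 = 480
Add remaining minutes: 480 + 9 = 489

489


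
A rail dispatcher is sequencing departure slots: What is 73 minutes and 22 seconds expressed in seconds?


Minutes: 73
Extra seconds: 22
Seconds per minute: 60
Minutes to seconds: 73 x 60 = 4380
Total: 4380 + 22 = 4402

4402


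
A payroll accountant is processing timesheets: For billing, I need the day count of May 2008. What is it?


Month: May
Year: 2008
May is a 31-day month
Total: 31 days

31


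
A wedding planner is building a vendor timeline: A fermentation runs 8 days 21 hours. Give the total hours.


Days: 8
Extra hours: 21
Hours per day: 24
Days to hours: 8 x 24 = 192
Total: 192 + 21 = 213

213


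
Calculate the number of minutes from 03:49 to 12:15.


Start time: 03:49 = 229 minutes from midnight
End time: 12:15 = 735 minutes from midnight
Difference: 735 - 229 = 506 minutes
That is 8 hours and 26 minutes

506


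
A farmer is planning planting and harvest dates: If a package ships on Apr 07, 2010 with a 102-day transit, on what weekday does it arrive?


Start: 2010-04-07 (Wednesday)
Step 1 - find target date: add 102 days
  2010-04-07 + 102 days = 2010-07-18
Step 2 - day of week:
  102 mod 7 = 4
  Wednesday + 4 days -> Sunday
Result: Sunday (2010-07-18)

Sunday


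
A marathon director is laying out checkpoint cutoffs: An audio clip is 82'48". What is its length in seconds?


Minutes: 82
Seconds: 48
Convert minutes to seconds: 82 x 60 = 4920
Add remaining seconds: 4920 + 48 = 4968

4968


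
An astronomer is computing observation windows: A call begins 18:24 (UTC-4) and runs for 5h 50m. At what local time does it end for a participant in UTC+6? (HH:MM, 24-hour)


Start: 18:24 in UTC-4
Step 1 - add duration:
  minutes: 24 + 50 = 74 (carry 1h)
  hours: 18 + 5 + 1 = 24
  end in UTC-4: 00:14
Step 2 - convert UTC-4 -> UTC+6:
  offset difference: 6 - (-4) = 10 hours
  0 + (10) = 10 -> mod 24 = 10
Result: 10:14 in UTC+6

10:14


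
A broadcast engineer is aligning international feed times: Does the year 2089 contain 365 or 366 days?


Year: 2089
Check leap year rules:
Divisible by 4? No
2089 is not a leap year
Days: 365

365


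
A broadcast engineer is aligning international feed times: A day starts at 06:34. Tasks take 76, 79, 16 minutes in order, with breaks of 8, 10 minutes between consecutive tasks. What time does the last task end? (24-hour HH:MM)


Start: 06:34 = 394 min from midnight
  after task 1 (76 min): 07:50
  after break (8 min): 07:58
  after task 2 (79 min): 09:17
  after break (10 min): 09:27
  after task 3 (16 min): 09:43
Total elapsed: 189 minutes
End time: 09:43

09:43


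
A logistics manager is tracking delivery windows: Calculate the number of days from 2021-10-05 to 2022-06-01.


Start date: 2021-10-05
End date: 2022-06-01
Oct 2021: +27 days
Nov 2021: +30 days
Dec 2021: +31 days
... (5 more months)
Total: 239 days

239


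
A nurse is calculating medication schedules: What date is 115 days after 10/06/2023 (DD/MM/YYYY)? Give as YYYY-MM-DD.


Start: 2023-06-10
Adding 115 days
Days remaining in June: 20
After June: 95 days still to add
July 2023: 31 days, 64 remaining
August 2023: 31 days, 33 remaining
September 2023: 30 days, 3 remaining
October 2023 has 31 days, need 3
Result: 2023-10-03

2023-10-03


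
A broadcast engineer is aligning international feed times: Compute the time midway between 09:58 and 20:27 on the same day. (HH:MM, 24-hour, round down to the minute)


Start time: 09:58 = 598 minutes from midnight
End time: 20:27 = 1227 minutes from midnight
Sum: 598 + 1227 = 1825
Midpoint: 1825 / 2 = 912 minutes
Convert: 912 / 60 = 15 hours, 12 minutes
Result: 15:12

15:12


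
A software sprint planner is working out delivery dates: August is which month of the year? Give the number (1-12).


Calendar month order:
7. July
8. August <--
9. September
August is month number 8

8


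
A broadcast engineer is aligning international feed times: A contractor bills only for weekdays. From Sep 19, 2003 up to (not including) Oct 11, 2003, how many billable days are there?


Start: 2003-09-19 (Friday)
End (exclusive): 2003-10-11 (Saturday)
Total calendar days: 22
Full weeks: 22 // 7 = 3 -> 15 weekdays
Remaining 1 days starting on Friday:
  Fri(w) -> 1 weekdays
Total business days: 15 + 1 = 16

16


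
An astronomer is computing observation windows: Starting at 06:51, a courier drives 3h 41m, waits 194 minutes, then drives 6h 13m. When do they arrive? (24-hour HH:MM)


Depart: 06:51
Leg 1: +221 min -> 10:32
Layover: +194 min -> 13:46
Leg 2: +373 min -> 19:59
Total travel: 788 minutes = 13h 8m
Arrival: 19:59

19:59


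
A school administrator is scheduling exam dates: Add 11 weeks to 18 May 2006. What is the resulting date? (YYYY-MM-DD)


Start: 2006-05-18
Weeks to add: 11
Convert to days: 11 x 7 = 77 days
Add 77 days to 2006-05-18
Result: 2006-08-03

2006-08-03


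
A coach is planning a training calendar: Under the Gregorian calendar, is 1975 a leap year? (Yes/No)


Year: 1975
Divisible by 4? 1975 / 4 = 493.75 -> No
Not divisible by 4, so NOT a leap year

No


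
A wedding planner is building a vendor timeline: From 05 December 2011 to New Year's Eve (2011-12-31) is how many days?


Start: December 05, 2011
End: December 31, 2011
Days left in December: 26
Total: 26 days

26


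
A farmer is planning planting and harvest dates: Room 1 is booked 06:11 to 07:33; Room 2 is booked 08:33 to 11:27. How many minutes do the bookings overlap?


Interval A: [371, 453] minutes from midnight
Interval B: [513, 687] minutes from midnight
Overlap start = max(371, 513) = 513
Overlap end = min(453, 687) = 453
End <= start, so the intervals do not overlap: 0 minutes

0


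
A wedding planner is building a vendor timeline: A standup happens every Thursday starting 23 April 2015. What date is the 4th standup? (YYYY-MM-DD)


First occurrence: 2015-04-23 (occurrence 1)
Each occurrence is 7 days after the previous.
Occurrence 4 is 3 weeks after the first.
3 weeks = 21 days
2015-04-23 + 21 days = 2015-05-14

2015-05-14


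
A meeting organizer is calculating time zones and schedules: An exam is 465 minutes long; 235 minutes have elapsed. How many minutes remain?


Total budget: 465 minutes
Time used: 235 minutes
Remaining: 465 - 235 = 230 minutes
Percent used: 50.5%
Percent remaining: 49.5%

230


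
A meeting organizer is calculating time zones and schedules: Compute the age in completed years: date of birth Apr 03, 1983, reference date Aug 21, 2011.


Birth: 1983-04-03
Reference: 2011-08-21
Year difference: 2011 - 1983 = 28
Has birthday (04-03) occurred by 08-21? Yes
Age in full years: 28

28


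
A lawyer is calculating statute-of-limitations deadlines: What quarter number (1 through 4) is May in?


Month: May (month 5)
Q1: January-March (months 1-3)
Q2: April-June (months 4-6)
Q3: July-September (months 7-9)
Q4: October-December (months 10-12)
Month 5 falls in Q2

2


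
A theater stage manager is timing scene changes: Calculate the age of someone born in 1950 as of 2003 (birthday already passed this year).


Birth year: 1950
Current year: 2003
Age = current year - birth year
Age = 2003 - 1950 = 53

53


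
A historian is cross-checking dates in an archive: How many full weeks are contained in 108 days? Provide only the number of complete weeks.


Total days: 108
Days per week: 7
Division: 108 / 7 = 15 remainder 3
Complete weeks: 15
Remaining days: 3

15


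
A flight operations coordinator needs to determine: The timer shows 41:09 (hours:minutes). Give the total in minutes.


Hours: 41
Minutes: 9
Convert hours to minutes: 41 x 60 = 2460
Add remaining minutes: 2460 + 9 = 2469

2469


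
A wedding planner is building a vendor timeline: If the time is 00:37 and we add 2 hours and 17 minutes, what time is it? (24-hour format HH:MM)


Start time: 00:37
Adding: 2 hours 17 minutes
Minutes: 37 + 17 = 54
Hours: 0 + 2 + 0 = 2
Result: 02:54

02:54


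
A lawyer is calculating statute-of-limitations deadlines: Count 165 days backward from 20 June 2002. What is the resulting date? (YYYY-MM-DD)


Start: 2002-06-20
Subtracting 165 days
Days already passed in June: 20
After going back through June: 145 more days to subtract
May 2002: 31 days, 114 remaining
April 2002: 30 days, 84 remaining
March 2002: 31 days, 53 remaining
February 2002: 28 days, 25 remaining
Result: 2002-01-06

2002-01-06


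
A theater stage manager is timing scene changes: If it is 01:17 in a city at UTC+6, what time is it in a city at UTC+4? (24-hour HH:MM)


Local time: 01:17 at UTC+6 (offset 6h)
Target zone: UTC+4 (offset 4h)
Difference: 4 - (6) = -2 hours
Calculation: 1 + (-2) = -1
Wraparound: (-1) mod 24 = 23
Result: 23:17

23:17


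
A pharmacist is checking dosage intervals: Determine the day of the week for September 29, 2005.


Date: 2005-09-29
January 1, 2005 is a Saturday
Day of year: 272
Offset from Jan 1: 271 days
271 mod 7 = 5
Result: Thursday

Thursday


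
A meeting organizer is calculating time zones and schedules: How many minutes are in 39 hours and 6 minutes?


Hours: 39
Extra minutes: 6
Minutes per hour: 60
Hours to minutes: 39 x 60 = 2340
Total: 2340 + 6 = 2346

2346


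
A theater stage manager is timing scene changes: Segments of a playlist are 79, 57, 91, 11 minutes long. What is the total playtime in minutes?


Durations: 79, 57, 91, 11
Running sum: 79
+ 57 = 136
+ 91 = 227
+ 11 = 238
Total duration: 238 minutes
That is 3 hours and 58 minutes

238


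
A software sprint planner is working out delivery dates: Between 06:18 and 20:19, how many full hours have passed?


Start: 06:18
End: 20:19
Hour difference: 20 - 6 = 14 hours
Minute difference: 19 - 18 = 1 minutes
Total minutes: 841
Complete hours: 841 / 60 = 14 (remainder 1)

14


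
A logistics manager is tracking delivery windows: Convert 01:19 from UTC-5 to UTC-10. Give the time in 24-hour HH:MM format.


Local time: 01:19 at UTC-5 (offset -5h)
Target zone: UTC-10 (offset -10h)
Difference: -10 - (-5) = -5 hours
Calculation: 1 + (-5) = -4
Wraparound: (-4) mod 24 = 20
Result: 20:19

20:19


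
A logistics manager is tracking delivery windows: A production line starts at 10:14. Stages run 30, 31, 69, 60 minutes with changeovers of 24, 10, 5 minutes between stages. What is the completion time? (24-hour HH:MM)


Start: 10:14 = 614 min from midnight
  after task 1 (30 min): 10:44
  after break (24 min): 11:08
  after task 2 (31 min): 11:39
  after break (10 min): 11:49
  after task 3 (69 min): 12:58
  after break (5 min): 13:03
  after task 4 (60 min): 14:03
Total elapsed: 229 minutes
End time: 14:03

14:03


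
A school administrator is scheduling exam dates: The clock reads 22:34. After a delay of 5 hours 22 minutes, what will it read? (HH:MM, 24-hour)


Start time: 22:34
Adding: 5 hours 22 minutes
Minutes: 34 + 22 = 56
Hours: 22 + 5 + 0 = 27
Hour wraparound: 27 mod 24 = 3
Result: 03:56

03:56


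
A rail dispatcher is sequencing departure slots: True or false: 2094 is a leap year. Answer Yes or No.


Year: 2094
Divisible by 4? 2094 / 4 = 523.5 -> No
Not divisible by 4, so NOT a leap year

No


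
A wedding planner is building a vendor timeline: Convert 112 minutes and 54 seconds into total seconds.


Minutes: 112
Seconds: 54
Convert minutes to seconds: 112 x 60 = 6720
Add remaining seconds: 6720 + 54 = 6774

6774


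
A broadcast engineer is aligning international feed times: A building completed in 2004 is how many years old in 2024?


Birth year: 2004
Current year: 2024
Age = current year - birth year
Age = 2024 - 2004 = 20

20


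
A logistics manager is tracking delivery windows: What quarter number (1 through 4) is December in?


Month: December (month 12)
Q1: January-March (months 1-3)
Q2: April-June (months 4-6)
Q3: July-September (months 7-9)
Q4: October-December (months 10-12)
Month 12 falls in Q4

4


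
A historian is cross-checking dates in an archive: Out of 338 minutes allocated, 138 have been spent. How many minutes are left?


Total budget: 338 minutes
Time used: 138 minutes
Remaining: 338 - 138 = 200 minutes
Percent used: 40.8%
Percent remaining: 59.2%

200


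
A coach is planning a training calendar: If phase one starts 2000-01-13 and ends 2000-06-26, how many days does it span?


Start date: 2000-01-13
End date: 2000-06-26
Jan 2000: +19 days
Feb 2000: +29 days
Mar 2000: +31 days
... (3 more months)
Total: 165 days

165


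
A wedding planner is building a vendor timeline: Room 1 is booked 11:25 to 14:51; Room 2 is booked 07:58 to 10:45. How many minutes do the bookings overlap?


Interval A: [685, 891] minutes from midnight
Interval B: [478, 645] minutes from midnight
Overlap start = max(685, 478) = 685
Overlap end = min(891, 645) = 645
End <= start, so the intervals do not overlap: 0 minutes

0


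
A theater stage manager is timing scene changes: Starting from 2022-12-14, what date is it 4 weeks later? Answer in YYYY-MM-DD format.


Start: 2022-12-14
Weeks to add: 4
Convert to days: 4 x 7 = 28 days
Add 28 days to 2022-12-14
Result: 2023-01-11

2023-01-11


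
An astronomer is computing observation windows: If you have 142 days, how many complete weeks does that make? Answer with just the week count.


Total days: 142
Days per week: 7
Division: 142 / 7 = 20 remainder 2
Complete weeks: 20
Remaining days: 2

20


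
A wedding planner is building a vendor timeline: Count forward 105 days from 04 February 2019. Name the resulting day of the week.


Start: 2019-02-04 (Monday)
Step 1 - find target date: add 105 days
  2019-02-04 + 105 days = 2019-05-20
Step 2 - day of week:
  105 mod 7 = 0
  Monday + 0 days -> Monday
Result: Monday (2019-05-20)

Monday


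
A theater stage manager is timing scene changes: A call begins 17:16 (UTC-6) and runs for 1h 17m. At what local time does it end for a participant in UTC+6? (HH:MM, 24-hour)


Start: 17:16 in UTC-6
Step 1 - add duration:
  minutes: 16 + 17 = 33
  hours: 17 + 1 + 0 = 18
  end in UTC-6: 18:33
Step 2 - convert UTC-6 -> UTC+6:
  offset difference: 6 - (-6) = 12 hours
  18 + (12) = 30 -> mod 24 = 6
Result: 06:33 in UTC+6

06:33


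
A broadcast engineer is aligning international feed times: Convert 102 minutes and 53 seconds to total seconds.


Minutes: 102
Extra seconds: 53
Seconds per minute: 60
Minutes to seconds: 102 x 60 = 6120
Total: 6120 + 53 = 6173

6173


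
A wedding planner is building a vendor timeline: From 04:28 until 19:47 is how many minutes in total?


Start time: 04:28 = 268 minutes from midnight
End time: 19:47 = 1187 minutes from midnight
Difference: 1187 - 268 = 919 minutes
That is 15 hours and 19 minutes

919


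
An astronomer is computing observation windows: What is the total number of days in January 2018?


Month: January
Year: 2018
January is a 31-day month
Total: 31 days

31


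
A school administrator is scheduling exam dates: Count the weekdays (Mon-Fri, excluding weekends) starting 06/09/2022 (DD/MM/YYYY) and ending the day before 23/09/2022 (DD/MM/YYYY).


Start: 2022-09-06 (Tuesday)
End (exclusive): 2022-09-23 (Friday)
Total calendar days: 17
Full weeks: 17 // 7 = 2 -> 10 weekdays
Remaining 3 days starting on Tuesday:
  Tue(w), Wed(w), Thu(w) -> 3 weekdays
Total business days: 10 + 3 = 13

13


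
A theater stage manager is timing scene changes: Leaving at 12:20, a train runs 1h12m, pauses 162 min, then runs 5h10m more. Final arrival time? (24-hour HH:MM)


Depart: 12:20
Leg 1: +72 min -> 13:32
Layover: +162 min -> 16:14
Leg 2: +310 min -> 21:24
Total travel: 544 minutes = 9h 4m
Arrival: 21:24

21:24


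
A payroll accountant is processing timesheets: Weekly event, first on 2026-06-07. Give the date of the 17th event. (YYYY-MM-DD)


First occurrence: 2026-06-07 (occurrence 1)
Each occurrence is 7 days after the previous.
Occurrence 17 is 16 weeks after the first.
16 weeks = 112 days
2026-06-07 + 112 days = 2026-09-27

2026-09-27


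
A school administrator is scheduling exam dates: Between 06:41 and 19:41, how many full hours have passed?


Start: 06:41
End: 19:41
Hour difference: 19 - 6 = 13 hours
Minute difference: 41 - 41 = 0 minutes
Total minutes: 780
Complete hours: 780 / 60 = 13 (remainder 0)

13


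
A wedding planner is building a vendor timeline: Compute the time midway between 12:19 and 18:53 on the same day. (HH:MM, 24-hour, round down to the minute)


Start time: 12:19 = 739 minutes from midnight
End time: 18:53 = 1133 minutes from midnight
Sum: 739 + 1133 = 1872
Midpoint: 1872 / 2 = 936 minutes
Convert: 936 / 60 = 15 hours, 36 minutes
Result: 15:36

15:36


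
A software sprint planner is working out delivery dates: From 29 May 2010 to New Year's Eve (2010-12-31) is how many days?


Start: May 29, 2010
End: December 31, 2010
Days left in May: 2
June: 30
July: 31
August: 31
September: 30
... plus remaining months
Sum of remaining months: 214
Total: 2 + 214 = 216

216


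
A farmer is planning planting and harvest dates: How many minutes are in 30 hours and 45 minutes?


Hours: 30
Extra minutes: 45
Minutes per hour: 60
Hours to minutes: 30 x 60 = 1800
Total: 1800 + 45 = 1845

1845


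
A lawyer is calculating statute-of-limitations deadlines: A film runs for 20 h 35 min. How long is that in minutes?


Hours: 20
Minutes: 35
Convert hours to minutes: 20 x 60 = 1200
Add remaining minutes: 1200 + 35 = 1235

1235


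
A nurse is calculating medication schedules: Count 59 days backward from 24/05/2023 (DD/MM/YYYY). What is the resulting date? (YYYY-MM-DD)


Start: 2023-05-24
Subtracting 59 days
Days already passed in May: 24
After going back through May: 35 more days to subtract
April 2023: 30 days, 5 remaining
March 2023 has 31 days, need 5
Result: 2023-03-26

2023-03-26


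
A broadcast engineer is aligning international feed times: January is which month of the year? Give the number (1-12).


Calendar month order:
1. January <--
2. February
January is month number 1

1


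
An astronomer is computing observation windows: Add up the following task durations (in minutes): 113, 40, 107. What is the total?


Durations: 113, 40, 107
Running sum: 113
+ 40 = 153
+ 107 = 260
Total duration: 260 minutes
That is 4 hours and 20 minutes

260


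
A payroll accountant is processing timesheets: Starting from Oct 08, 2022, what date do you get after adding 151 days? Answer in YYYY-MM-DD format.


Start: 2022-10-08
Adding 151 days
Days remaining in October: 23
After October: 128 days still to add
November 2022: 30 days, 98 remaining
December 2022: 31 days, 67 remaining
January 2023: 31 days, 36 remaining
February 2023: 28 days, 8 remaining
Result: 2023-03-08

2023-03-08


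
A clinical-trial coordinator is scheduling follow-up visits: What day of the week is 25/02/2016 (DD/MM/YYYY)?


Date: 2016-02-25
January 1, 2016 is a Friday
Day of year: 56
Offset from Jan 1: 55 days
55 mod 7 = 6
Result: Thursday

Thursday


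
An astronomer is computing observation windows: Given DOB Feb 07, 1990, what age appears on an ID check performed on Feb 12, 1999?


Birth: 1990-02-07
Reference: 1999-02-12
Year difference: 1999 - 1990 = 9
Has birthday (02-07) occurred by 02-12? Yes
Age in full years: 9

9


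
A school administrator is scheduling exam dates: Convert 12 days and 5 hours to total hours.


Days: 12
Extra hours: 5
Hours per day: 24
Days to hours: 12 x 24 = 288
Total: 288 + 5 = 293

293


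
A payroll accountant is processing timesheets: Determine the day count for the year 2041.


Year: 2041
Check leap year rules:
Divisible by 4? No
2041 is not a leap year
Days: 365

365


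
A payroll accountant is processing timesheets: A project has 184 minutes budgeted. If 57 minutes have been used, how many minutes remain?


Total budget: 184 minutes
Time used: 57 minutes
Remaining: 184 - 57 = 127 minutes
Percent used: 31.0%
Percent remaining: 69.0%

127


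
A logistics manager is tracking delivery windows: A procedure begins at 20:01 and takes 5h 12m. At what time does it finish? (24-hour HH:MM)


Start time: 20:01
Adding: 5 hours 12 minutes
Minutes: 1 + 12 = 13
Hours: 20 + 5 + 0 = 25
Hour wraparound: 25 mod 24 = 1
Result: 01:13

01:13


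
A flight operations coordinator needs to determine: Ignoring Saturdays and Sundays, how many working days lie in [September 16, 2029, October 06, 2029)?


Start: 2029-09-16 (Sunday)
End (exclusive): 2029-10-06 (Saturday)
Total calendar days: 20
Full weeks: 20 // 7 = 2 -> 10 weekdays
Remaining 6 days starting on Sunday:
  Sun(-), Mon(w), Tue(w), Wed(w), Thu(w), Fri(w) -> 5 weekdays
Total business days: 10 + 5 = 15

15


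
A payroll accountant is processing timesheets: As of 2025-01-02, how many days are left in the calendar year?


Start: January 02, 2025
End: December 31, 2025
Days left in January: 29
February: 28
March: 31
April: 30
May: 31
... plus remaining months
Sum of remaining months: 334
Total: 29 + 334 = 363

363


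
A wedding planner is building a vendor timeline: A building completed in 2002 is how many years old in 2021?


Birth year: 2002
Current year: 2021
Age = current year - birth year
Age = 2021 - 2002 = 19

19


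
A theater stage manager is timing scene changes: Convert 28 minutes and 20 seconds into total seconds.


Minutes: 28
Seconds: 20
Convert minutes to seconds: 28 x 60 = 1680
Add remaining seconds: 1680 + 20 = 1700

1700


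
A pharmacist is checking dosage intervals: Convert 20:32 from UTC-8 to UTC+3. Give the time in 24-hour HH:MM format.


Local time: 20:32 at UTC-8 (offset -8h)
Target zone: UTC+3 (offset 3h)
Difference: 3 - (-8) = 11 hours
Calculation: 20 + (11) = 31
Wraparound: (31) mod 24 = 7
Result: 07:32

07:32


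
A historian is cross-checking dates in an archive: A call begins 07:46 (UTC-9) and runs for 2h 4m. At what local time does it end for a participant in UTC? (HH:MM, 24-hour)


Start: 07:46 in UTC-9
Step 1 - add duration:
  minutes: 46 + 4 = 50
  hours: 7 + 2 + 0 = 9
  end in UTC-9: 09:50
Step 2 - convert UTC-9 -> UTC:
  offset difference: 0 - (-9) = 9 hours
  9 + (9) = 18 -> mod 24 = 18
Result: 18:50 in UTC

18:50


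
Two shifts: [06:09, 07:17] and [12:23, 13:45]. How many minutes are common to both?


Interval A: [369, 437] minutes from midnight
Interval B: [743, 825] minutes from midnight
Overlap start = max(369, 743) = 743
Overlap end = min(437, 825) = 437
End <= start, so the intervals do not overlap: 0 minutes

0


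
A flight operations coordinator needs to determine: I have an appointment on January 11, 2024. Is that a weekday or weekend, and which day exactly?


Date: 2024-01-11
January 1, 2024 is a Monday
Day of year: 11
Offset from Jan 1: 10 days
10 mod 7 = 3
Result: Thursday

Thursday
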